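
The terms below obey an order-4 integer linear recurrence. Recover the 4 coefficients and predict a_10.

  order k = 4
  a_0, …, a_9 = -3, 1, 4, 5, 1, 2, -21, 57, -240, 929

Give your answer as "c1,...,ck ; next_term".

-3,3,-2,-2 ; -3579

  a_4 = -3·5 + 3·4 + -2·1 + -2·-3 = 1
  a_5 = -3·1 + 3·5 + -2·4 + -2·1 = 2
  a_6 = -3·2 + 3·1 + -2·5 + -2·4 = -21
  a_7 = -3·-21 + 3·2 + -2·1 + -2·5 = 57
  a_8 = -3·57 + 3·-21 + -2·2 + -2·1 = -240
  a_9 = -3·-240 + 3·57 + -2·-21 + -2·2 = 929
  a_10 = -3·929 + 3·-240 + -2·57 + -2·-21 = -3579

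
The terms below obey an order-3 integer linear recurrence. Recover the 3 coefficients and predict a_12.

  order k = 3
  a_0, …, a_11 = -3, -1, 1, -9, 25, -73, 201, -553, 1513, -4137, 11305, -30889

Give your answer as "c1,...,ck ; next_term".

  a_3 = -3·1 + 0·-1 + 2·-3 = -9
  a_4 = -3·-9 + 0·1 + 2·-1 = 25
  a_5 = -3·25 + 0·-9 + 2·1 = -73
  a_6 = -3·-73 + 0·25 + 2·-9 = 201
  a_7 = -3·201 + 0·-73 + 2·25 = -553
  a_8 = -3·-553 + 0·201 + 2·-73 = 1513
  a_9 = -3·1513 + 0·-553 + 2·201 = -4137
  a_10 = -3·-4137 + 0·1513 + 2·-553 = 11305
  a_11 = -3·11305 + 0·-4137 + 2·1513 = -30889
  a_12 = -3·-30889 + 0·11305 + 2·-4137 = 84393

-3,0,2 ; 84393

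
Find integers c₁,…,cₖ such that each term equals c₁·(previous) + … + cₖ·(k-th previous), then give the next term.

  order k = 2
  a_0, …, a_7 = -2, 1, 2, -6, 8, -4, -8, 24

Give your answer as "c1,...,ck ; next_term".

  a_2 = -2·1 + -2·-2 = 2
  a_3 = -2·2 + -2·1 = -6
  a_4 = -2·-6 + -2·2 = 8
  a_5 = -2·8 + -2·-6 = -4
  a_6 = -2·-4 + -2·8 = -8
  a_7 = -2·-8 + -2·-4 = 24
  a_8 = -2·24 + -2·-8 = -32

-2,-2 ; -32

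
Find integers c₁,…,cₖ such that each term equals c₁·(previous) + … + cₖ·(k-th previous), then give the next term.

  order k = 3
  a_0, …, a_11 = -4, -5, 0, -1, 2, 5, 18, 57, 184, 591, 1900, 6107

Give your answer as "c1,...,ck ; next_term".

3,1,-1 ; 19630

  a_3 = 3·0 + 1·-5 + -1·-4 = -1
  a_4 = 3·-1 + 1·0 + -1·-5 = 2
  a_5 = 3·2 + 1·-1 + -1·0 = 5
  a_6 = 3·5 + 1·2 + -1·-1 = 18
  a_7 = 3·18 + 1·5 + -1·2 = 57
  a_8 = 3·57 + 1·18 + -1·5 = 184
  a_9 = 3·184 + 1·57 + -1·18 = 591
  a_10 = 3·591 + 1·184 + -1·57 = 1900
  a_11 = 3·1900 + 1·591 + -1·184 = 6107
  a_12 = 3·6107 + 1·1900 + -1·591 = 19630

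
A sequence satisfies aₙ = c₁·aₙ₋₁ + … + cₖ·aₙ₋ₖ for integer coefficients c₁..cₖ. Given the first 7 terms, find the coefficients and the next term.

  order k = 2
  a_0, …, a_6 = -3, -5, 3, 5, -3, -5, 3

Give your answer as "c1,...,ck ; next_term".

  a_2 = 0·-5 + -1·-3 = 3
  a_3 = 0·3 + -1·-5 = 5
  a_4 = 0·5 + -1·3 = -3
  a_5 = 0·-3 + -1·5 = -5
  a_6 = 0·-5 + -1·-3 = 3
  a_7 = 0·3 + -1·-5 = 5

0,-1 ; 5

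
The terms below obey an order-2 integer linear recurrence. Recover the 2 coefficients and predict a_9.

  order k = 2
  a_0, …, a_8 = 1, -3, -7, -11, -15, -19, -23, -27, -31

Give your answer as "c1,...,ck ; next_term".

2,-1 ; -35

  a_2 = 2·-3 + -1·1 = -7
  a_3 = 2·-7 + -1·-3 = -11
  a_4 = 2·-11 + -1·-7 = -15
  a_5 = 2·-15 + -1·-11 = -19
  a_6 = 2·-19 + -1·-15 = -23
  a_7 = 2·-23 + -1·-19 = -27
  a_8 = 2·-27 + -1·-23 = -31
  a_9 = 2·-31 + -1·-27 = -35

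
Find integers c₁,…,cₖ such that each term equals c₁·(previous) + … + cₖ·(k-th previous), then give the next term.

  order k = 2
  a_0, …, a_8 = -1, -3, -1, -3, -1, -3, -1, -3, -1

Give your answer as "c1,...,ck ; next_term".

0,1 ; -3

  a_2 = 0·-3 + 1·-1 = -1
  a_3 = 0·-1 + 1·-3 = -3
  a_4 = 0·-3 + 1·-1 = -1
  a_5 = 0·-1 + 1·-3 = -3
  a_6 = 0·-3 + 1·-1 = -1
  a_7 = 0·-1 + 1·-3 = -3
  a_8 = 0·-3 + 1·-1 = -1
  a_9 = 0·-1 + 1·-3 = -3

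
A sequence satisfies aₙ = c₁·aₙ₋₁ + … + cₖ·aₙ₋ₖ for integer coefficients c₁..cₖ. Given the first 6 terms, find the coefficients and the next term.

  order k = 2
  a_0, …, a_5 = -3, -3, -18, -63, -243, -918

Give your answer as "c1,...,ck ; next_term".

3,3 ; -3483

  a_2 = 3·-3 + 3·-3 = -18
  a_3 = 3·-18 + 3·-3 = -63
  a_4 = 3·-63 + 3·-18 = -243
  a_5 = 3·-243 + 3·-63 = -918
  a_6 = 3·-918 + 3·-243 = -3483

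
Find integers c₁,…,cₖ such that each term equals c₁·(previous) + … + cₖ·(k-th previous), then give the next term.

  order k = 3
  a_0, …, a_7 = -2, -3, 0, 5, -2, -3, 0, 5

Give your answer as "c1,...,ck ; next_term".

  a_3 = -1·0 + -1·-3 + -1·-2 = 5
  a_4 = -1·5 + -1·0 + -1·-3 = -2
  a_5 = -1·-2 + -1·5 + -1·0 = -3
  a_6 = -1·-3 + -1·-2 + -1·5 = 0
  a_7 = -1·0 + -1·-3 + -1·-2 = 5
  a_8 = -1·5 + -1·0 + -1·-3 = -2

-1,-1,-1 ; -2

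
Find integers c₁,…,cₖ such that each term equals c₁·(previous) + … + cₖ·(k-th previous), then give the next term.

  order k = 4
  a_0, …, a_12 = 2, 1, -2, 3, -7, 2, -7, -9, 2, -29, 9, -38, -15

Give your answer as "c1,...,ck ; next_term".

  a_4 = 0·3 + 2·-2 + 1·1 + -2·2 = -7
  a_5 = 0·-7 + 2·3 + 1·-2 + -2·1 = 2
  a_6 = 0·2 + 2·-7 + 1·3 + -2·-2 = -7
  a_7 = 0·-7 + 2·2 + 1·-7 + -2·3 = -9
  a_8 = 0·-9 + 2·-7 + 1·2 + -2·-7 = 2
  a_9 = 0·2 + 2·-9 + 1·-7 + -2·2 = -29
  a_10 = 0·-29 + 2·2 + 1·-9 + -2·-7 = 9
  a_11 = 0·9 + 2·-29 + 1·2 + -2·-9 = -38
  a_12 = 0·-38 + 2·9 + 1·-29 + -2·2 = -15
  a_13 = 0·-15 + 2·-38 + 1·9 + -2·-29 = -9

0,2,1,-2 ; -9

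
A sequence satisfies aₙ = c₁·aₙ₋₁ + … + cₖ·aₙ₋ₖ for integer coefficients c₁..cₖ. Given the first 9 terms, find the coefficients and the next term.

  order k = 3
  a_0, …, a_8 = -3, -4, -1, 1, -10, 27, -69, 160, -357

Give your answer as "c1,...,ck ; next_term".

-3,-1,2 ; 773

  a_3 = -3·-1 + -1·-4 + 2·-3 = 1
  a_4 = -3·1 + -1·-1 + 2·-4 = -10
  a_5 = -3·-10 + -1·1 + 2·-1 = 27
  a_6 = -3·27 + -1·-10 + 2·1 = -69
  a_7 = -3·-69 + -1·27 + 2·-10 = 160
  a_8 = -3·160 + -1·-69 + 2·27 = -357
  a_9 = -3·-357 + -1·160 + 2·-69 = 773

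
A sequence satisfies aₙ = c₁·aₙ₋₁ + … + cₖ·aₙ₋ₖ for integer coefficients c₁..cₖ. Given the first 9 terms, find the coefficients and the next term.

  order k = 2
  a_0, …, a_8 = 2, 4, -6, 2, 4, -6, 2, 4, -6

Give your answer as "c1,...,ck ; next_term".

-1,-1 ; 2

  a_2 = -1·4 + -1·2 = -6
  a_3 = -1·-6 + -1·4 = 2
  a_4 = -1·2 + -1·-6 = 4
  a_5 = -1·4 + -1·2 = -6
  a_6 = -1·-6 + -1·4 = 2
  a_7 = -1·2 + -1·-6 = 4
  a_8 = -1·4 + -1·2 = -6
  a_9 = -1·-6 + -1·4 = 2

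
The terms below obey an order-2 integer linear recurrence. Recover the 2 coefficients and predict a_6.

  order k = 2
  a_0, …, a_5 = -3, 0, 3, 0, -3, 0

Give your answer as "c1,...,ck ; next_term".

  a_2 = 0·0 + -1·-3 = 3
  a_3 = 0·3 + -1·0 = 0
  a_4 = 0·0 + -1·3 = -3
  a_5 = 0·-3 + -1·0 = 0
  a_6 = 0·0 + -1·-3 = 3

0,-1 ; 3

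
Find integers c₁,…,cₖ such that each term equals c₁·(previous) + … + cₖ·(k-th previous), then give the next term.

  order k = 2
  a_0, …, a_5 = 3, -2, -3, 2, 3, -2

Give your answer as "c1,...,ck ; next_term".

  a_2 = 0·-2 + -1·3 = -3
  a_3 = 0·-3 + -1·-2 = 2
  a_4 = 0·2 + -1·-3 = 3
  a_5 = 0·3 + -1·2 = -2
  a_6 = 0·-2 + -1·3 = -3

0,-1 ; -3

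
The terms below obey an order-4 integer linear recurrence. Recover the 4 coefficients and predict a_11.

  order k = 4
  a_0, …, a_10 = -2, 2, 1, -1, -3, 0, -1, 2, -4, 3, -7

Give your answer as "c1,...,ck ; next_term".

0,1,-1,1 ; 9

  a_4 = 0·-1 + 1·1 + -1·2 + 1·-2 = -3
  a_5 = 0·-3 + 1·-1 + -1·1 + 1·2 = 0
  a_6 = 0·0 + 1·-3 + -1·-1 + 1·1 = -1
  a_7 = 0·-1 + 1·0 + -1·-3 + 1·-1 = 2
  a_8 = 0·2 + 1·-1 + -1·0 + 1·-3 = -4
  a_9 = 0·-4 + 1·2 + -1·-1 + 1·0 = 3
  a_10 = 0·3 + 1·-4 + -1·2 + 1·-1 = -7
  a_11 = 0·-7 + 1·3 + -1·-4 + 1·2 = 9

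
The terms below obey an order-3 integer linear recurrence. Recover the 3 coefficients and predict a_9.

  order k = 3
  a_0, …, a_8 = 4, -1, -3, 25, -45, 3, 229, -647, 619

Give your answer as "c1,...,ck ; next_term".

  a_3 = -2·-3 + -3·-1 + 4·4 = 25
  a_4 = -2·25 + -3·-3 + 4·-1 = -45
  a_5 = -2·-45 + -3·25 + 4·-3 = 3
  a_6 = -2·3 + -3·-45 + 4·25 = 229
  a_7 = -2·229 + -3·3 + 4·-45 = -647
  a_8 = -2·-647 + -3·229 + 4·3 = 619
  a_9 = -2·619 + -3·-647 + 4·229 = 1619

-2,-3,4 ; 1619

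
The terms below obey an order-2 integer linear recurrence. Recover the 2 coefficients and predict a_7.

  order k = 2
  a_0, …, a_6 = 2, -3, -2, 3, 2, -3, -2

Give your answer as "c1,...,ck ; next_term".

0,-1 ; 3

  a_2 = 0·-3 + -1·2 = -2
  a_3 = 0·-2 + -1·-3 = 3
  a_4 = 0·3 + -1·-2 = 2
  a_5 = 0·2 + -1·3 = -3
  a_6 = 0·-3 + -1·2 = -2
  a_7 = 0·-2 + -1·-3 = 3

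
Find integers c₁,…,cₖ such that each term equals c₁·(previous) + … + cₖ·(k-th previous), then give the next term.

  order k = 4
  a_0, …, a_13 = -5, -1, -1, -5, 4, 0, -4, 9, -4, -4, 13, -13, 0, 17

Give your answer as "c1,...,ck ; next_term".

  a_4 = 0·-5 + 0·-1 + 1·-1 + -1·-5 = 4
  a_5 = 0·4 + 0·-5 + 1·-1 + -1·-1 = 0
  a_6 = 0·0 + 0·4 + 1·-5 + -1·-1 = -4
  a_7 = 0·-4 + 0·0 + 1·4 + -1·-5 = 9
  a_8 = 0·9 + 0·-4 + 1·0 + -1·4 = -4
  a_9 = 0·-4 + 0·9 + 1·-4 + -1·0 = -4
  a_10 = 0·-4 + 0·-4 + 1·9 + -1·-4 = 13
  a_11 = 0·13 + 0·-4 + 1·-4 + -1·9 = -13
  a_12 = 0·-13 + 0·13 + 1·-4 + -1·-4 = 0
  a_13 = 0·0 + 0·-13 + 1·13 + -1·-4 = 17
  a_14 = 0·17 + 0·0 + 1·-13 + -1·13 = -26

0,0,1,-1 ; -26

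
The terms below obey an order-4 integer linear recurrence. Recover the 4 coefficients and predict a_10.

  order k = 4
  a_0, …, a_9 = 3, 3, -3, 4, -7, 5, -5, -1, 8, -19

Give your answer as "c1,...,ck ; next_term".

-1,1,1,-1 ; 31

  a_4 = -1·4 + 1·-3 + 1·3 + -1·3 = -7
  a_5 = -1·-7 + 1·4 + 1·-3 + -1·3 = 5
  a_6 = -1·5 + 1·-7 + 1·4 + -1·-3 = -5
  a_7 = -1·-5 + 1·5 + 1·-7 + -1·4 = -1
  a_8 = -1·-1 + 1·-5 + 1·5 + -1·-7 = 8
  a_9 = -1·8 + 1·-1 + 1·-5 + -1·5 = -19
  a_10 = -1·-19 + 1·8 + 1·-1 + -1·-5 = 31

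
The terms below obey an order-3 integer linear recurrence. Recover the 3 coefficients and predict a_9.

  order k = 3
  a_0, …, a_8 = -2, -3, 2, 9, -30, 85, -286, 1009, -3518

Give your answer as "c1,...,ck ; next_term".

  a_3 = -4·2 + -3·-3 + -4·-2 = 9
  a_4 = -4·9 + -3·2 + -4·-3 = -30
  a_5 = -4·-30 + -3·9 + -4·2 = 85
  a_6 = -4·85 + -3·-30 + -4·9 = -286
  a_7 = -4·-286 + -3·85 + -4·-30 = 1009
  a_8 = -4·1009 + -3·-286 + -4·85 = -3518
  a_9 = -4·-3518 + -3·1009 + -4·-286 = 12189

-4,-3,-4 ; 12189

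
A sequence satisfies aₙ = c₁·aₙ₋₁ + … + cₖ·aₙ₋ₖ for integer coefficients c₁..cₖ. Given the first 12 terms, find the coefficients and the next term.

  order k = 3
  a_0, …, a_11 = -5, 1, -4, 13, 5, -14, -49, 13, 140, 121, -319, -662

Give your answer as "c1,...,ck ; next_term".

0,-2,-3 ; 275

  a_3 = 0·-4 + -2·1 + -3·-5 = 13
  a_4 = 0·13 + -2·-4 + -3·1 = 5
  a_5 = 0·5 + -2·13 + -3·-4 = -14
  a_6 = 0·-14 + -2·5 + -3·13 = -49
  a_7 = 0·-49 + -2·-14 + -3·5 = 13
  a_8 = 0·13 + -2·-49 + -3·-14 = 140
  a_9 = 0·140 + -2·13 + -3·-49 = 121
  a_10 = 0·121 + -2·140 + -3·13 = -319
  a_11 = 0·-319 + -2·121 + -3·140 = -662
  a_12 = 0·-662 + -2·-319 + -3·121 = 275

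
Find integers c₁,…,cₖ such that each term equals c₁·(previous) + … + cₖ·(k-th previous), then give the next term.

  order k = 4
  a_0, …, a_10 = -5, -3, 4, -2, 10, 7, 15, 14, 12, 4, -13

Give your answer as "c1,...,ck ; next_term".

1,1,-1,-1 ; -35

  a_4 = 1·-2 + 1·4 + -1·-3 + -1·-5 = 10
  a_5 = 1·10 + 1·-2 + -1·4 + -1·-3 = 7
  a_6 = 1·7 + 1·10 + -1·-2 + -1·4 = 15
  a_7 = 1·15 + 1·7 + -1·10 + -1·-2 = 14
  a_8 = 1·14 + 1·15 + -1·7 + -1·10 = 12
  a_9 = 1·12 + 1·14 + -1·15 + -1·7 = 4
  a_10 = 1·4 + 1·12 + -1·14 + -1·15 = -13
  a_11 = 1·-13 + 1·4 + -1·12 + -1·14 = -35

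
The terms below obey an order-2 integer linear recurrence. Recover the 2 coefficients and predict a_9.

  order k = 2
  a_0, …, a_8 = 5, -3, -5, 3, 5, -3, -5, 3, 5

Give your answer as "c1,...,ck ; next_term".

  a_2 = 0·-3 + -1·5 = -5
  a_3 = 0·-5 + -1·-3 = 3
  a_4 = 0·3 + -1·-5 = 5
  a_5 = 0·5 + -1·3 = -3
  a_6 = 0·-3 + -1·5 = -5
  a_7 = 0·-5 + -1·-3 = 3
  a_8 = 0·3 + -1·-5 = 5
  a_9 = 0·5 + -1·3 = -3

0,-1 ; -3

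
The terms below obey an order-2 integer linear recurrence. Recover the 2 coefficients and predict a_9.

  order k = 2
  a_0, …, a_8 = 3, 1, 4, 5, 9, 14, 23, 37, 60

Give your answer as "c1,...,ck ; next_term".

1,1 ; 97

  a_2 = 1·1 + 1·3 = 4
  a_3 = 1·4 + 1·1 = 5
  a_4 = 1·5 + 1·4 = 9
  a_5 = 1·9 + 1·5 = 14
  a_6 = 1·14 + 1·9 = 23
  a_7 = 1·23 + 1·14 = 37
  a_8 = 1·37 + 1·23 = 60
  a_9 = 1·60 + 1·37 = 97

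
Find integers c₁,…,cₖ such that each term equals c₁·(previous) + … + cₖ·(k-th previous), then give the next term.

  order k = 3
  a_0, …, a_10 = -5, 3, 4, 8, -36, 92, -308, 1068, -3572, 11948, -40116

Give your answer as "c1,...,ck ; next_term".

  a_3 = -3·4 + 0·3 + -4·-5 = 8
  a_4 = -3·8 + 0·4 + -4·3 = -36
  a_5 = -3·-36 + 0·8 + -4·4 = 92
  a_6 = -3·92 + 0·-36 + -4·8 = -308
  a_7 = -3·-308 + 0·92 + -4·-36 = 1068
  a_8 = -3·1068 + 0·-308 + -4·92 = -3572
  a_9 = -3·-3572 + 0·1068 + -4·-308 = 11948
  a_10 = -3·11948 + 0·-3572 + -4·1068 = -40116
  a_11 = -3·-40116 + 0·11948 + -4·-3572 = 134636

-3,0,-4 ; 134636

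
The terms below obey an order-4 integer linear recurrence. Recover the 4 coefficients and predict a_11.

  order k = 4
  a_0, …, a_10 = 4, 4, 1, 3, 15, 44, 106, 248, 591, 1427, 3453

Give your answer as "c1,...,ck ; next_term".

  a_4 = 3·3 + -2·1 + 1·4 + 1·4 = 15
  a_5 = 3·15 + -2·3 + 1·1 + 1·4 = 44
  a_6 = 3·44 + -2·15 + 1·3 + 1·1 = 106
  a_7 = 3·106 + -2·44 + 1·15 + 1·3 = 248
  a_8 = 3·248 + -2·106 + 1·44 + 1·15 = 591
  a_9 = 3·591 + -2·248 + 1·106 + 1·44 = 1427
  a_10 = 3·1427 + -2·591 + 1·248 + 1·106 = 3453
  a_11 = 3·3453 + -2·1427 + 1·591 + 1·248 = 8344

3,-2,1,1 ; 8344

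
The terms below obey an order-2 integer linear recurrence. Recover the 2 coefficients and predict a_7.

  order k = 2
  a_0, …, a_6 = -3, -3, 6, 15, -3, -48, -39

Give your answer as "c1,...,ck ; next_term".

1,-3 ; 105

  a_2 = 1·-3 + -3·-3 = 6
  a_3 = 1·6 + -3·-3 = 15
  a_4 = 1·15 + -3·6 = -3
  a_5 = 1·-3 + -3·15 = -48
  a_6 = 1·-48 + -3·-3 = -39
  a_7 = 1·-39 + -3·-48 = 105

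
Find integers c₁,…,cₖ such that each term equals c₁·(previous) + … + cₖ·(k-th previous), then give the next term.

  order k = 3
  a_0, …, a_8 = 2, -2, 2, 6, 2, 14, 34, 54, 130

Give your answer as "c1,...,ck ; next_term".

  a_3 = 1·2 + 1·-2 + 3·2 = 6
  a_4 = 1·6 + 1·2 + 3·-2 = 2
  a_5 = 1·2 + 1·6 + 3·2 = 14
  a_6 = 1·14 + 1·2 + 3·6 = 34
  a_7 = 1·34 + 1·14 + 3·2 = 54
  a_8 = 1·54 + 1·34 + 3·14 = 130
  a_9 = 1·130 + 1·54 + 3·34 = 286

1,1,3 ; 286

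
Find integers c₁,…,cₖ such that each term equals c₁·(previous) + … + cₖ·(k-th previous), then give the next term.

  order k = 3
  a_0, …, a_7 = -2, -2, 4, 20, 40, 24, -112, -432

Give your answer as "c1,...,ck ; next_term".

  a_3 = 2·4 + -2·-2 + -4·-2 = 20
  a_4 = 2·20 + -2·4 + -4·-2 = 40
  a_5 = 2·40 + -2·20 + -4·4 = 24
  a_6 = 2·24 + -2·40 + -4·20 = -112
  a_7 = 2·-112 + -2·24 + -4·40 = -432
  a_8 = 2·-432 + -2·-112 + -4·24 = -736

2,-2,-4 ; -736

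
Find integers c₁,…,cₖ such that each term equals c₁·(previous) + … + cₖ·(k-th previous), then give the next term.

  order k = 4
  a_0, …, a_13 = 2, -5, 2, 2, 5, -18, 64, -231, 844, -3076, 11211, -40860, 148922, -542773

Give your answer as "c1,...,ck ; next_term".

-3,2,-1,1 ; 1978234

  a_4 = -3·2 + 2·2 + -1·-5 + 1·2 = 5
  a_5 = -3·5 + 2·2 + -1·2 + 1·-5 = -18
  a_6 = -3·-18 + 2·5 + -1·2 + 1·2 = 64
  a_7 = -3·64 + 2·-18 + -1·5 + 1·2 = -231
  a_8 = -3·-231 + 2·64 + -1·-18 + 1·5 = 844
  a_9 = -3·844 + 2·-231 + -1·64 + 1·-18 = -3076
  a_10 = -3·-3076 + 2·844 + -1·-231 + 1·64 = 11211
  a_11 = -3·11211 + 2·-3076 + -1·844 + 1·-231 = -40860
  a_12 = -3·-40860 + 2·11211 + -1·-3076 + 1·844 = 148922
  a_13 = -3·148922 + 2·-40860 + -1·11211 + 1·-3076 = -542773
  a_14 = -3·-542773 + 2·148922 + -1·-40860 + 1·11211 = 1978234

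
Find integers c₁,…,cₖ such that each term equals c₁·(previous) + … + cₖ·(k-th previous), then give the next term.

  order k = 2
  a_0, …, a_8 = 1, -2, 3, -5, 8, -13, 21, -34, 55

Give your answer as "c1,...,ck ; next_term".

  a_2 = -1·-2 + 1·1 = 3
  a_3 = -1·3 + 1·-2 = -5
  a_4 = -1·-5 + 1·3 = 8
  a_5 = -1·8 + 1·-5 = -13
  a_6 = -1·-13 + 1·8 = 21
  a_7 = -1·21 + 1·-13 = -34
  a_8 = -1·-34 + 1·21 = 55
  a_9 = -1·55 + 1·-34 = -89

-1,1 ; -89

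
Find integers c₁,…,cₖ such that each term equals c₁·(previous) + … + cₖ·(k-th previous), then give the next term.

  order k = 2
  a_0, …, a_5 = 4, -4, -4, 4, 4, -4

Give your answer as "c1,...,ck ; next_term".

  a_2 = 0·-4 + -1·4 = -4
  a_3 = 0·-4 + -1·-4 = 4
  a_4 = 0·4 + -1·-4 = 4
  a_5 = 0·4 + -1·4 = -4
  a_6 = 0·-4 + -1·4 = -4

0,-1 ; -4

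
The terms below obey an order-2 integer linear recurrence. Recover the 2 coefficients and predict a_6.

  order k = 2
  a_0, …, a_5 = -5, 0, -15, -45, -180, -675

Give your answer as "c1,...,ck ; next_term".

  a_2 = 3·0 + 3·-5 = -15
  a_3 = 3·-15 + 3·0 = -45
  a_4 = 3·-45 + 3·-15 = -180
  a_5 = 3·-180 + 3·-45 = -675
  a_6 = 3·-675 + 3·-180 = -2565

3,3 ; -2565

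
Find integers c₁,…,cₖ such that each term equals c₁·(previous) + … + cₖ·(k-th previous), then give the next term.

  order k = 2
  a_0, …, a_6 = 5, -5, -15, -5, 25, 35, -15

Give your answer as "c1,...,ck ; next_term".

  a_2 = 1·-5 + -2·5 = -15
  a_3 = 1·-15 + -2·-5 = -5
  a_4 = 1·-5 + -2·-15 = 25
  a_5 = 1·25 + -2·-5 = 35
  a_6 = 1·35 + -2·25 = -15
  a_7 = 1·-15 + -2·35 = -85

1,-2 ; -85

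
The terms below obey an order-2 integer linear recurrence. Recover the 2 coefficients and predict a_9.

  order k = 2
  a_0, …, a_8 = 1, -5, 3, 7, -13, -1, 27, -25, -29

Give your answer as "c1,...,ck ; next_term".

-1,-2 ; 79

  a_2 = -1·-5 + -2·1 = 3
  a_3 = -1·3 + -2·-5 = 7
  a_4 = -1·7 + -2·3 = -13
  a_5 = -1·-13 + -2·7 = -1
  a_6 = -1·-1 + -2·-13 = 27
  a_7 = -1·27 + -2·-1 = -25
  a_8 = -1·-25 + -2·27 = -29
  a_9 = -1·-29 + -2·-25 = 79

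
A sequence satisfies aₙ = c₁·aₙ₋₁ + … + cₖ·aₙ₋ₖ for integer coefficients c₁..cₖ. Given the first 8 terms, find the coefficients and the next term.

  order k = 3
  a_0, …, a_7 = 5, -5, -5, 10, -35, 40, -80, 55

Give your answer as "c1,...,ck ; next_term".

  a_3 = -1·-5 + 2·-5 + 3·5 = 10
  a_4 = -1·10 + 2·-5 + 3·-5 = -35
  a_5 = -1·-35 + 2·10 + 3·-5 = 40
  a_6 = -1·40 + 2·-35 + 3·10 = -80
  a_7 = -1·-80 + 2·40 + 3·-35 = 55
  a_8 = -1·55 + 2·-80 + 3·40 = -95

-1,2,3 ; -95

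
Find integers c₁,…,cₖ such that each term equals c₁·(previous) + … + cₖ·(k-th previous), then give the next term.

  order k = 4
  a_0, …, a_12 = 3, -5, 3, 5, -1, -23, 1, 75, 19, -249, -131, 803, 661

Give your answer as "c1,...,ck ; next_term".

  a_4 = 0·5 + -3·3 + -1·-5 + 1·3 = -1
  a_5 = 0·-1 + -3·5 + -1·3 + 1·-5 = -23
  a_6 = 0·-23 + -3·-1 + -1·5 + 1·3 = 1
  a_7 = 0·1 + -3·-23 + -1·-1 + 1·5 = 75
  a_8 = 0·75 + -3·1 + -1·-23 + 1·-1 = 19
  a_9 = 0·19 + -3·75 + -1·1 + 1·-23 = -249
  a_10 = 0·-249 + -3·19 + -1·75 + 1·1 = -131
  a_11 = 0·-131 + -3·-249 + -1·19 + 1·75 = 803
  a_12 = 0·803 + -3·-131 + -1·-249 + 1·19 = 661
  a_13 = 0·661 + -3·803 + -1·-131 + 1·-249 = -2527

0,-3,-1,1 ; -2527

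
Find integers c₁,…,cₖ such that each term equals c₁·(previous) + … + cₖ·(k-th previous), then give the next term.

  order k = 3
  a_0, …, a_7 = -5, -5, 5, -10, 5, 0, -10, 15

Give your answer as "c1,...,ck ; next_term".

-1,0,1 ; -15

  a_3 = -1·5 + 0·-5 + 1·-5 = -10
  a_4 = -1·-10 + 0·5 + 1·-5 = 5
  a_5 = -1·5 + 0·-10 + 1·5 = 0
  a_6 = -1·0 + 0·5 + 1·-10 = -10
  a_7 = -1·-10 + 0·0 + 1·5 = 15
  a_8 = -1·15 + 0·-10 + 1·0 = -15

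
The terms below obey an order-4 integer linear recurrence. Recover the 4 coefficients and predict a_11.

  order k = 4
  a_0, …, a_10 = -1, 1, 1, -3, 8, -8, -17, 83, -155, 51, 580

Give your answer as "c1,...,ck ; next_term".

  a_4 = -2·-3 + -3·1 + 2·1 + -3·-1 = 8
  a_5 = -2·8 + -3·-3 + 2·1 + -3·1 = -8
  a_6 = -2·-8 + -3·8 + 2·-3 + -3·1 = -17
  a_7 = -2·-17 + -3·-8 + 2·8 + -3·-3 = 83
  a_8 = -2·83 + -3·-17 + 2·-8 + -3·8 = -155
  a_9 = -2·-155 + -3·83 + 2·-17 + -3·-8 = 51
  a_10 = -2·51 + -3·-155 + 2·83 + -3·-17 = 580
  a_11 = -2·580 + -3·51 + 2·-155 + -3·83 = -1872

-2,-3,2,-3 ; -1872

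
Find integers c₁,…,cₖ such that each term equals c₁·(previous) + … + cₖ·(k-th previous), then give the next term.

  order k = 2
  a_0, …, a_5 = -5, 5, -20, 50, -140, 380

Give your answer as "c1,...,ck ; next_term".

-2,2 ; -1040

  a_2 = -2·5 + 2·-5 = -20
  a_3 = -2·-20 + 2·5 = 50
  a_4 = -2·50 + 2·-20 = -140
  a_5 = -2·-140 + 2·50 = 380
  a_6 = -2·380 + 2·-140 = -1040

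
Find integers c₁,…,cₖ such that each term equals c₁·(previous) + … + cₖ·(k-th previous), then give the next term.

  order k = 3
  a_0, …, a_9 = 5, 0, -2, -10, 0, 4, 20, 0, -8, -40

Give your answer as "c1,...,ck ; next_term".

  a_3 = 0·-2 + 0·0 + -2·5 = -10
  a_4 = 0·-10 + 0·-2 + -2·0 = 0
  a_5 = 0·0 + 0·-10 + -2·-2 = 4
  a_6 = 0·4 + 0·0 + -2·-10 = 20
  a_7 = 0·20 + 0·4 + -2·0 = 0
  a_8 = 0·0 + 0·20 + -2·4 = -8
  a_9 = 0·-8 + 0·0 + -2·20 = -40
  a_10 = 0·-40 + 0·-8 + -2·0 = 0

0,0,-2 ; 0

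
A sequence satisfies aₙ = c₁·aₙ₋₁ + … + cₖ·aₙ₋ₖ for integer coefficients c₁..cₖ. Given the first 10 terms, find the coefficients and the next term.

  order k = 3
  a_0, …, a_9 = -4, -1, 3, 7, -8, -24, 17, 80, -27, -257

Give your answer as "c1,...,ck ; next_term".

  a_3 = 0·3 + -3·-1 + -1·-4 = 7
  a_4 = 0·7 + -3·3 + -1·-1 = -8
  a_5 = 0·-8 + -3·7 + -1·3 = -24
  a_6 = 0·-24 + -3·-8 + -1·7 = 17
  a_7 = 0·17 + -3·-24 + -1·-8 = 80
  a_8 = 0·80 + -3·17 + -1·-24 = -27
  a_9 = 0·-27 + -3·80 + -1·17 = -257
  a_10 = 0·-257 + -3·-27 + -1·80 = 1

0,-3,-1 ; 1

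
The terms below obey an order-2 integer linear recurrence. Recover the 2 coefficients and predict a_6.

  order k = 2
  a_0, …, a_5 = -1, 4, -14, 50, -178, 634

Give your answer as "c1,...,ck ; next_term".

-3,2 ; -2258

  a_2 = -3·4 + 2·-1 = -14
  a_3 = -3·-14 + 2·4 = 50
  a_4 = -3·50 + 2·-14 = -178
  a_5 = -3·-178 + 2·50 = 634
  a_6 = -3·634 + 2·-178 = -2258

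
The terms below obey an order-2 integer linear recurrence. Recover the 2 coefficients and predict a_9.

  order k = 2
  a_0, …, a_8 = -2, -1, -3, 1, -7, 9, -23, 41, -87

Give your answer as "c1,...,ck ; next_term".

-1,2 ; 169

  a_2 = -1·-1 + 2·-2 = -3
  a_3 = -1·-3 + 2·-1 = 1
  a_4 = -1·1 + 2·-3 = -7
  a_5 = -1·-7 + 2·1 = 9
  a_6 = -1·9 + 2·-7 = -23
  a_7 = -1·-23 + 2·9 = 41
  a_8 = -1·41 + 2·-23 = -87
  a_9 = -1·-87 + 2·41 = 169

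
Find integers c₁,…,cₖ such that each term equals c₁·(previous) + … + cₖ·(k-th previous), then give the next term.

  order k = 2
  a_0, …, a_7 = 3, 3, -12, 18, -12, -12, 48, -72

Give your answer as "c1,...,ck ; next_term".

  a_2 = -2·3 + -2·3 = -12
  a_3 = -2·-12 + -2·3 = 18
  a_4 = -2·18 + -2·-12 = -12
  a_5 = -2·-12 + -2·18 = -12
  a_6 = -2·-12 + -2·-12 = 48
  a_7 = -2·48 + -2·-12 = -72
  a_8 = -2·-72 + -2·48 = 48

-2,-2 ; 48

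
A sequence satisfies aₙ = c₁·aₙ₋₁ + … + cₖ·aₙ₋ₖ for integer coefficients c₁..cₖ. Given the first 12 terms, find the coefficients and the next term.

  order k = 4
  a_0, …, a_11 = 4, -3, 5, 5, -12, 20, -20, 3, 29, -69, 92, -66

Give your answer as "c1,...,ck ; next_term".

-1,0,1,-1 ; -32

  a_4 = -1·5 + 0·5 + 1·-3 + -1·4 = -12
  a_5 = -1·-12 + 0·5 + 1·5 + -1·-3 = 20
  a_6 = -1·20 + 0·-12 + 1·5 + -1·5 = -20
  a_7 = -1·-20 + 0·20 + 1·-12 + -1·5 = 3
  a_8 = -1·3 + 0·-20 + 1·20 + -1·-12 = 29
  a_9 = -1·29 + 0·3 + 1·-20 + -1·20 = -69
  a_10 = -1·-69 + 0·29 + 1·3 + -1·-20 = 92
  a_11 = -1·92 + 0·-69 + 1·29 + -1·3 = -66
  a_12 = -1·-66 + 0·92 + 1·-69 + -1·29 = -32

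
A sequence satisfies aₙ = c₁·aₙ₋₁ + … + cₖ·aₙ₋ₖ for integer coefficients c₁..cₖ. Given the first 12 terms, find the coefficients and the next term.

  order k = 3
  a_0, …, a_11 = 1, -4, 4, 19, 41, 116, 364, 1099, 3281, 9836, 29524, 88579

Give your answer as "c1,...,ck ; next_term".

3,-1,3 ; 265721

  a_3 = 3·4 + -1·-4 + 3·1 = 19
  a_4 = 3·19 + -1·4 + 3·-4 = 41
  a_5 = 3·41 + -1·19 + 3·4 = 116
  a_6 = 3·116 + -1·41 + 3·19 = 364
  a_7 = 3·364 + -1·116 + 3·41 = 1099
  a_8 = 3·1099 + -1·364 + 3·116 = 3281
  a_9 = 3·3281 + -1·1099 + 3·364 = 9836
  a_10 = 3·9836 + -1·3281 + 3·1099 = 29524
  a_11 = 3·29524 + -1·9836 + 3·3281 = 88579
  a_12 = 3·88579 + -1·29524 + 3·9836 = 265721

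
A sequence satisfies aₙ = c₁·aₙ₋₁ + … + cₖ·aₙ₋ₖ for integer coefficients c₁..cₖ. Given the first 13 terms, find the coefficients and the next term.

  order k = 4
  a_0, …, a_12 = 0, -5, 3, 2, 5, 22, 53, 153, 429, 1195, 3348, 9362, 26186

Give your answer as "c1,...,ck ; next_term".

2,2,1,-1 ; 73249

  a_4 = 2·2 + 2·3 + 1·-5 + -1·0 = 5
  a_5 = 2·5 + 2·2 + 1·3 + -1·-5 = 22
  a_6 = 2·22 + 2·5 + 1·2 + -1·3 = 53
  a_7 = 2·53 + 2·22 + 1·5 + -1·2 = 153
  a_8 = 2·153 + 2·53 + 1·22 + -1·5 = 429
  a_9 = 2·429 + 2·153 + 1·53 + -1·22 = 1195
  a_10 = 2·1195 + 2·429 + 1·153 + -1·53 = 3348
  a_11 = 2·3348 + 2·1195 + 1·429 + -1·153 = 9362
  a_12 = 2·9362 + 2·3348 + 1·1195 + -1·429 = 26186
  a_13 = 2·26186 + 2·9362 + 1·3348 + -1·1195 = 73249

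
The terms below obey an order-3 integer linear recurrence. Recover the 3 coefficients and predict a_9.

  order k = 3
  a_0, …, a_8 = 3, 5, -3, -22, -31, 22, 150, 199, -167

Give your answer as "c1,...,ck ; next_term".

1,-2,-3 ; -1015

  a_3 = 1·-3 + -2·5 + -3·3 = -22
  a_4 = 1·-22 + -2·-3 + -3·5 = -31
  a_5 = 1·-31 + -2·-22 + -3·-3 = 22
  a_6 = 1·22 + -2·-31 + -3·-22 = 150
  a_7 = 1·150 + -2·22 + -3·-31 = 199
  a_8 = 1·199 + -2·150 + -3·22 = -167
  a_9 = 1·-167 + -2·199 + -3·150 = -1015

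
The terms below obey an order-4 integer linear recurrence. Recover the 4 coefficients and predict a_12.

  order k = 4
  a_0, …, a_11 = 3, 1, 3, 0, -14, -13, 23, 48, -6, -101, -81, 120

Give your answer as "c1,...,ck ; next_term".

1,-3,1,-2 ; 274

  a_4 = 1·0 + -3·3 + 1·1 + -2·3 = -14
  a_5 = 1·-14 + -3·0 + 1·3 + -2·1 = -13
  a_6 = 1·-13 + -3·-14 + 1·0 + -2·3 = 23
  a_7 = 1·23 + -3·-13 + 1·-14 + -2·0 = 48
  a_8 = 1·48 + -3·23 + 1·-13 + -2·-14 = -6
  a_9 = 1·-6 + -3·48 + 1·23 + -2·-13 = -101
  a_10 = 1·-101 + -3·-6 + 1·48 + -2·23 = -81
  a_11 = 1·-81 + -3·-101 + 1·-6 + -2·48 = 120
  a_12 = 1·120 + -3·-81 + 1·-101 + -2·-6 = 274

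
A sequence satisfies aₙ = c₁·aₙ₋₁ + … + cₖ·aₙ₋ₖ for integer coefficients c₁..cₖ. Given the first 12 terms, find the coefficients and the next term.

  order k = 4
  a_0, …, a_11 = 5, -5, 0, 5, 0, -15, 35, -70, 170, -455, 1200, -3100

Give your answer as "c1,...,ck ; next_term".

-3,-2,-2,1 ; 7980

  a_4 = -3·5 + -2·0 + -2·-5 + 1·5 = 0
  a_5 = -3·0 + -2·5 + -2·0 + 1·-5 = -15
  a_6 = -3·-15 + -2·0 + -2·5 + 1·0 = 35
  a_7 = -3·35 + -2·-15 + -2·0 + 1·5 = -70
  a_8 = -3·-70 + -2·35 + -2·-15 + 1·0 = 170
  a_9 = -3·170 + -2·-70 + -2·35 + 1·-15 = -455
  a_10 = -3·-455 + -2·170 + -2·-70 + 1·35 = 1200
  a_11 = -3·1200 + -2·-455 + -2·170 + 1·-70 = -3100
  a_12 = -3·-3100 + -2·1200 + -2·-455 + 1·170 = 7980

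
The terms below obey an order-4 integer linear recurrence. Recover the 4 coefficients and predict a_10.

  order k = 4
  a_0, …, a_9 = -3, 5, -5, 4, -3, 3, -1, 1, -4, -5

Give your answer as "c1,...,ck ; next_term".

1,-1,-3,-1 ; -3

  a_4 = 1·4 + -1·-5 + -3·5 + -1·-3 = -3
  a_5 = 1·-3 + -1·4 + -3·-5 + -1·5 = 3
  a_6 = 1·3 + -1·-3 + -3·4 + -1·-5 = -1
  a_7 = 1·-1 + -1·3 + -3·-3 + -1·4 = 1
  a_8 = 1·1 + -1·-1 + -3·3 + -1·-3 = -4
  a_9 = 1·-4 + -1·1 + -3·-1 + -1·3 = -5
  a_10 = 1·-5 + -1·-4 + -3·1 + -1·-1 = -3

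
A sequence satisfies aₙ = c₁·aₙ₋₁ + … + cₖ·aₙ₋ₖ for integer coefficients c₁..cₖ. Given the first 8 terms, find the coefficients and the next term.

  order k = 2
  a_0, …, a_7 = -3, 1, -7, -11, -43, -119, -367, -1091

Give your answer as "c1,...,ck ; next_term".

  a_2 = 2·1 + 3·-3 = -7
  a_3 = 2·-7 + 3·1 = -11
  a_4 = 2·-11 + 3·-7 = -43
  a_5 = 2·-43 + 3·-11 = -119
  a_6 = 2·-119 + 3·-43 = -367
  a_7 = 2·-367 + 3·-119 = -1091
  a_8 = 2·-1091 + 3·-367 = -3283

2,3 ; -3283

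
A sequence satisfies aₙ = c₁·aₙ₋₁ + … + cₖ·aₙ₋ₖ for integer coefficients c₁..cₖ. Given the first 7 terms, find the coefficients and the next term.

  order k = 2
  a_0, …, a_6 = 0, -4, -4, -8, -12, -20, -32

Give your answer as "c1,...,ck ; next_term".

  a_2 = 1·-4 + 1·0 = -4
  a_3 = 1·-4 + 1·-4 = -8
  a_4 = 1·-8 + 1·-4 = -12
  a_5 = 1·-12 + 1·-8 = -20
  a_6 = 1·-20 + 1·-12 = -32
  a_7 = 1·-32 + 1·-20 = -52

1,1 ; -52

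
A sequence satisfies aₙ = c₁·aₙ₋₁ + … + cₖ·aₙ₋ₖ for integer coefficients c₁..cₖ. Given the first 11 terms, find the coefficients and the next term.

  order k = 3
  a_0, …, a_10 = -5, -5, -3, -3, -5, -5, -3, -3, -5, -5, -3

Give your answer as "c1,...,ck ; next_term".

1,-1,1 ; -3

  a_3 = 1·-3 + -1·-5 + 1·-5 = -3
  a_4 = 1·-3 + -1·-3 + 1·-5 = -5
  a_5 = 1·-5 + -1·-3 + 1·-3 = -5
  a_6 = 1·-5 + -1·-5 + 1·-3 = -3
  a_7 = 1·-3 + -1·-5 + 1·-5 = -3
  a_8 = 1·-3 + -1·-3 + 1·-5 = -5
  a_9 = 1·-5 + -1·-3 + 1·-3 = -5
  a_10 = 1·-5 + -1·-5 + 1·-3 = -3
  a_11 = 1·-3 + -1·-5 + 1·-5 = -3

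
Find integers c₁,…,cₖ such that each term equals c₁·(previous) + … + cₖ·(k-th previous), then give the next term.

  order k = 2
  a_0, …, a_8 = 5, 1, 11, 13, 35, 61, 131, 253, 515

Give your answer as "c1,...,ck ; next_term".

1,2 ; 1021

  a_2 = 1·1 + 2·5 = 11
  a_3 = 1·11 + 2·1 = 13
  a_4 = 1·13 + 2·11 = 35
  a_5 = 1·35 + 2·13 = 61
  a_6 = 1·61 + 2·35 = 131
  a_7 = 1·131 + 2·61 = 253
  a_8 = 1·253 + 2·131 = 515
  a_9 = 1·515 + 2·253 = 1021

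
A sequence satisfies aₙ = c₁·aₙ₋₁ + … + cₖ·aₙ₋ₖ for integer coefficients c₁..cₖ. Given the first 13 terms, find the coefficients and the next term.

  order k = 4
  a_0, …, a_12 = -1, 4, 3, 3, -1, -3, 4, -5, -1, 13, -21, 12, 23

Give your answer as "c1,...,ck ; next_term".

-1,-1,1,-1 ; -69

  a_4 = -1·3 + -1·3 + 1·4 + -1·-1 = -1
  a_5 = -1·-1 + -1·3 + 1·3 + -1·4 = -3
  a_6 = -1·-3 + -1·-1 + 1·3 + -1·3 = 4
  a_7 = -1·4 + -1·-3 + 1·-1 + -1·3 = -5
  a_8 = -1·-5 + -1·4 + 1·-3 + -1·-1 = -1
  a_9 = -1·-1 + -1·-5 + 1·4 + -1·-3 = 13
  a_10 = -1·13 + -1·-1 + 1·-5 + -1·4 = -21
  a_11 = -1·-21 + -1·13 + 1·-1 + -1·-5 = 12
  a_12 = -1·12 + -1·-21 + 1·13 + -1·-1 = 23
  a_13 = -1·23 + -1·12 + 1·-21 + -1·13 = -69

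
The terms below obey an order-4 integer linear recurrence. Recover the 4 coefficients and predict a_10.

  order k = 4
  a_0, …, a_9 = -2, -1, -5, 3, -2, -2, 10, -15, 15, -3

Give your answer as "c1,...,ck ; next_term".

-1,0,1,-1 ; -22

  a_4 = -1·3 + 0·-5 + 1·-1 + -1·-2 = -2
  a_5 = -1·-2 + 0·3 + 1·-5 + -1·-1 = -2
  a_6 = -1·-2 + 0·-2 + 1·3 + -1·-5 = 10
  a_7 = -1·10 + 0·-2 + 1·-2 + -1·3 = -15
  a_8 = -1·-15 + 0·10 + 1·-2 + -1·-2 = 15
  a_9 = -1·15 + 0·-15 + 1·10 + -1·-2 = -3
  a_10 = -1·-3 + 0·15 + 1·-15 + -1·10 = -22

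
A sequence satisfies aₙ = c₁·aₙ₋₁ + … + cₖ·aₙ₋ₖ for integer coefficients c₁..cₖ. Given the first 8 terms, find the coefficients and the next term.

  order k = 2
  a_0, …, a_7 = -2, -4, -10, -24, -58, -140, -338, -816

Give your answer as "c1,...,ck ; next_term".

  a_2 = 2·-4 + 1·-2 = -10
  a_3 = 2·-10 + 1·-4 = -24
  a_4 = 2·-24 + 1·-10 = -58
  a_5 = 2·-58 + 1·-24 = -140
  a_6 = 2·-140 + 1·-58 = -338
  a_7 = 2·-338 + 1·-140 = -816
  a_8 = 2·-816 + 1·-338 = -1970

2,1 ; -1970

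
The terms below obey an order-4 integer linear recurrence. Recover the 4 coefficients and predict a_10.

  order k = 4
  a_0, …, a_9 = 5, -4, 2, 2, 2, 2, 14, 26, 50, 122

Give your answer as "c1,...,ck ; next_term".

  a_4 = 1·2 + 1·2 + 3·-4 + 2·5 = 2
  a_5 = 1·2 + 1·2 + 3·2 + 2·-4 = 2
  a_6 = 1·2 + 1·2 + 3·2 + 2·2 = 14
  a_7 = 1·14 + 1·2 + 3·2 + 2·2 = 26
  a_8 = 1·26 + 1·14 + 3·2 + 2·2 = 50
  a_9 = 1·50 + 1·26 + 3·14 + 2·2 = 122
  a_10 = 1·122 + 1·50 + 3·26 + 2·14 = 278

1,1,3,2 ; 278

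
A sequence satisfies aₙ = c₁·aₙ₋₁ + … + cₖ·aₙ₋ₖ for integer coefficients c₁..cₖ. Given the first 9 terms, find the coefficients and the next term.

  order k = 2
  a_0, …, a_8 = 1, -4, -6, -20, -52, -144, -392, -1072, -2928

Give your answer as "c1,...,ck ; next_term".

  a_2 = 2·-4 + 2·1 = -6
  a_3 = 2·-6 + 2·-4 = -20
  a_4 = 2·-20 + 2·-6 = -52
  a_5 = 2·-52 + 2·-20 = -144
  a_6 = 2·-144 + 2·-52 = -392
  a_7 = 2·-392 + 2·-144 = -1072
  a_8 = 2·-1072 + 2·-392 = -2928
  a_9 = 2·-2928 + 2·-1072 = -8000

2,2 ; -8000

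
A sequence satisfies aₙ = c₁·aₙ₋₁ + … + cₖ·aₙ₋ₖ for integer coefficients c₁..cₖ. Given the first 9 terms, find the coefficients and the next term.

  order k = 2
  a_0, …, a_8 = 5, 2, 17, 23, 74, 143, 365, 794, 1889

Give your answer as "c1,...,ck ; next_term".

1,3 ; 4271

  a_2 = 1·2 + 3·5 = 17
  a_3 = 1·17 + 3·2 = 23
  a_4 = 1·23 + 3·17 = 74
  a_5 = 1·74 + 3·23 = 143
  a_6 = 1·143 + 3·74 = 365
  a_7 = 1·365 + 3·143 = 794
  a_8 = 1·794 + 3·365 = 1889
  a_9 = 1·1889 + 3·794 = 4271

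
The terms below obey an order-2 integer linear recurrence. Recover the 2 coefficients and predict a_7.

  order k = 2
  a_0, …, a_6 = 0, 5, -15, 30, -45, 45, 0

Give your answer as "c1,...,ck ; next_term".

  a_2 = -3·5 + -3·0 = -15
  a_3 = -3·-15 + -3·5 = 30
  a_4 = -3·30 + -3·-15 = -45
  a_5 = -3·-45 + -3·30 = 45
  a_6 = -3·45 + -3·-45 = 0
  a_7 = -3·0 + -3·45 = -135

-3,-3 ; -135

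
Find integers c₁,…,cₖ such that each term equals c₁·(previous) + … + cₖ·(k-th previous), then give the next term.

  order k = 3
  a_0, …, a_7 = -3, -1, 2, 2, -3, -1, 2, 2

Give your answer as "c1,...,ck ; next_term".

  a_3 = -1·2 + -1·-1 + -1·-3 = 2
  a_4 = -1·2 + -1·2 + -1·-1 = -3
  a_5 = -1·-3 + -1·2 + -1·2 = -1
  a_6 = -1·-1 + -1·-3 + -1·2 = 2
  a_7 = -1·2 + -1·-1 + -1·-3 = 2
  a_8 = -1·2 + -1·2 + -1·-1 = -3

-1,-1,-1 ; -3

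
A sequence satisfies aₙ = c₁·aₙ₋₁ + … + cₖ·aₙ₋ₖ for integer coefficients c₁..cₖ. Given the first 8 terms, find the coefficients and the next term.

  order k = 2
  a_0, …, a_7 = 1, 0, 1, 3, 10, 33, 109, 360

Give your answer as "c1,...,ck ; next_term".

  a_2 = 3·0 + 1·1 = 1
  a_3 = 3·1 + 1·0 = 3
  a_4 = 3·3 + 1·1 = 10
  a_5 = 3·10 + 1·3 = 33
  a_6 = 3·33 + 1·10 = 109
  a_7 = 3·109 + 1·33 = 360
  a_8 = 3·360 + 1·109 = 1189

3,1 ; 1189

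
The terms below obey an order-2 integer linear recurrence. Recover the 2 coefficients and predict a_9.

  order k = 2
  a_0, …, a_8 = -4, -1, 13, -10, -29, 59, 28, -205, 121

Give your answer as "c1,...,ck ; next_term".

-1,-3 ; 494

  a_2 = -1·-1 + -3·-4 = 13
  a_3 = -1·13 + -3·-1 = -10
  a_4 = -1·-10 + -3·13 = -29
  a_5 = -1·-29 + -3·-10 = 59
  a_6 = -1·59 + -3·-29 = 28
  a_7 = -1·28 + -3·59 = -205
  a_8 = -1·-205 + -3·28 = 121
  a_9 = -1·121 + -3·-205 = 494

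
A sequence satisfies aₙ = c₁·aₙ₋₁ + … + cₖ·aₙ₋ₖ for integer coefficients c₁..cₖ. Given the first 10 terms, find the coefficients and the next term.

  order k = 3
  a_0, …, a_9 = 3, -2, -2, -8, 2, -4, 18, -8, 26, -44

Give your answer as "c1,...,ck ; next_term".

  a_3 = 0·-2 + 1·-2 + -2·3 = -8
  a_4 = 0·-8 + 1·-2 + -2·-2 = 2
  a_5 = 0·2 + 1·-8 + -2·-2 = -4
  a_6 = 0·-4 + 1·2 + -2·-8 = 18
  a_7 = 0·18 + 1·-4 + -2·2 = -8
  a_8 = 0·-8 + 1·18 + -2·-4 = 26
  a_9 = 0·26 + 1·-8 + -2·18 = -44
  a_10 = 0·-44 + 1·26 + -2·-8 = 42

0,1,-2 ; 42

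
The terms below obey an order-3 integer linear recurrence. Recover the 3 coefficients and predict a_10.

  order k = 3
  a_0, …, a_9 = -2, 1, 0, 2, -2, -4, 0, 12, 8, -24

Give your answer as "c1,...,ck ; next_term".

  a_3 = 0·0 + -2·1 + -2·-2 = 2
  a_4 = 0·2 + -2·0 + -2·1 = -2
  a_5 = 0·-2 + -2·2 + -2·0 = -4
  a_6 = 0·-4 + -2·-2 + -2·2 = 0
  a_7 = 0·0 + -2·-4 + -2·-2 = 12
  a_8 = 0·12 + -2·0 + -2·-4 = 8
  a_9 = 0·8 + -2·12 + -2·0 = -24
  a_10 = 0·-24 + -2·8 + -2·12 = -40

0,-2,-2 ; -40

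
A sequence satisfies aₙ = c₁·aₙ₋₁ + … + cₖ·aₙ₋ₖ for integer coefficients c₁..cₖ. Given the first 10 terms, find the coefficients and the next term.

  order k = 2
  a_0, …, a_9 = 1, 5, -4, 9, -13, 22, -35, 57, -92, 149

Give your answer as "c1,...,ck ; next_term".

  a_2 = -1·5 + 1·1 = -4
  a_3 = -1·-4 + 1·5 = 9
  a_4 = -1·9 + 1·-4 = -13
  a_5 = -1·-13 + 1·9 = 22
  a_6 = -1·22 + 1·-13 = -35
  a_7 = -1·-35 + 1·22 = 57
  a_8 = -1·57 + 1·-35 = -92
  a_9 = -1·-92 + 1·57 = 149
  a_10 = -1·149 + 1·-92 = -241

-1,1 ; -241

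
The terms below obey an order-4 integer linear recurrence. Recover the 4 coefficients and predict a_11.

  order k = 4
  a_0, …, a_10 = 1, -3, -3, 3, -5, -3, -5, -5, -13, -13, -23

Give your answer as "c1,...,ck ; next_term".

0,1,1,1 ; -31

  a_4 = 0·3 + 1·-3 + 1·-3 + 1·1 = -5
  a_5 = 0·-5 + 1·3 + 1·-3 + 1·-3 = -3
  a_6 = 0·-3 + 1·-5 + 1·3 + 1·-3 = -5
  a_7 = 0·-5 + 1·-3 + 1·-5 + 1·3 = -5
  a_8 = 0·-5 + 1·-5 + 1·-3 + 1·-5 = -13
  a_9 = 0·-13 + 1·-5 + 1·-5 + 1·-3 = -13
  a_10 = 0·-13 + 1·-13 + 1·-5 + 1·-5 = -23
  a_11 = 0·-23 + 1·-13 + 1·-13 + 1·-5 = -31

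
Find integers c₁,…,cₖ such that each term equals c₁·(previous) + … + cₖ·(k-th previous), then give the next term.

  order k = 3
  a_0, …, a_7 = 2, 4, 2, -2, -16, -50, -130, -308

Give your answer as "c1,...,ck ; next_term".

3,-1,-2 ; -694

  a_3 = 3·2 + -1·4 + -2·2 = -2
  a_4 = 3·-2 + -1·2 + -2·4 = -16
  a_5 = 3·-16 + -1·-2 + -2·2 = -50
  a_6 = 3·-50 + -1·-16 + -2·-2 = -130
  a_7 = 3·-130 + -1·-50 + -2·-16 = -308
  a_8 = 3·-308 + -1·-130 + -2·-50 = -694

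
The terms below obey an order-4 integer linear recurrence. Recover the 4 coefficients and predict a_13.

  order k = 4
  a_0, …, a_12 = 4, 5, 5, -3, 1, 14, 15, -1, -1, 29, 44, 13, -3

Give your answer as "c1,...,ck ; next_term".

  a_4 = 1·-3 + -1·5 + 1·5 + 1·4 = 1
  a_5 = 1·1 + -1·-3 + 1·5 + 1·5 = 14
  a_6 = 1·14 + -1·1 + 1·-3 + 1·5 = 15
  a_7 = 1·15 + -1·14 + 1·1 + 1·-3 = -1
  a_8 = 1·-1 + -1·15 + 1·14 + 1·1 = -1
  a_9 = 1·-1 + -1·-1 + 1·15 + 1·14 = 29
  a_10 = 1·29 + -1·-1 + 1·-1 + 1·15 = 44
  a_11 = 1·44 + -1·29 + 1·-1 + 1·-1 = 13
  a_12 = 1·13 + -1·44 + 1·29 + 1·-1 = -3
  a_13 = 1·-3 + -1·13 + 1·44 + 1·29 = 57

1,-1,1,1 ; 57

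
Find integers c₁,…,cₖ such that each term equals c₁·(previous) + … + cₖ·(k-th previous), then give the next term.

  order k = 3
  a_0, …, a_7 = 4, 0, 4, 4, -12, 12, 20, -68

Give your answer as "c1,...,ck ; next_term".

-1,-2,2 ; 52

  a_3 = -1·4 + -2·0 + 2·4 = 4
  a_4 = -1·4 + -2·4 + 2·0 = -12
  a_5 = -1·-12 + -2·4 + 2·4 = 12
  a_6 = -1·12 + -2·-12 + 2·4 = 20
  a_7 = -1·20 + -2·12 + 2·-12 = -68
  a_8 = -1·-68 + -2·20 + 2·12 = 52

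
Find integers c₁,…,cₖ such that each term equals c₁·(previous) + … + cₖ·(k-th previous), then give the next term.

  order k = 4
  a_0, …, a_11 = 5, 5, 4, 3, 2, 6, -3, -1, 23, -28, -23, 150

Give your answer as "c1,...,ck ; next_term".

-2,-3,1,3 ; -190

  a_4 = -2·3 + -3·4 + 1·5 + 3·5 = 2
  a_5 = -2·2 + -3·3 + 1·4 + 3·5 = 6
  a_6 = -2·6 + -3·2 + 1·3 + 3·4 = -3
  a_7 = -2·-3 + -3·6 + 1·2 + 3·3 = -1
  a_8 = -2·-1 + -3·-3 + 1·6 + 3·2 = 23
  a_9 = -2·23 + -3·-1 + 1·-3 + 3·6 = -28
  a_10 = -2·-28 + -3·23 + 1·-1 + 3·-3 = -23
  a_11 = -2·-23 + -3·-28 + 1·23 + 3·-1 = 150
  a_12 = -2·150 + -3·-23 + 1·-28 + 3·23 = -190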